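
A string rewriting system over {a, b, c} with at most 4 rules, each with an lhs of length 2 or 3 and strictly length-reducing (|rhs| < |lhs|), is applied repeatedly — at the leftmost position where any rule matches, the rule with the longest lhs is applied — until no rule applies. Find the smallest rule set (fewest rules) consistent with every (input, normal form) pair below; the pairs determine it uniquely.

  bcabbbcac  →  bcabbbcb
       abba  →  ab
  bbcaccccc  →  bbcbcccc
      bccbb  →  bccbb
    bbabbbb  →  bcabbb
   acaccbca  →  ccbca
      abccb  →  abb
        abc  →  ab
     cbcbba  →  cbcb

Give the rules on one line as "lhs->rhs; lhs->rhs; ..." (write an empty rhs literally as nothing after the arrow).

abc->ab; ac->b; ba->; bab->ca

  | bcabbbcac => bcabbbcb
  | abba => ab
  | bbcaccccc => bbcbcccc
  | bccbb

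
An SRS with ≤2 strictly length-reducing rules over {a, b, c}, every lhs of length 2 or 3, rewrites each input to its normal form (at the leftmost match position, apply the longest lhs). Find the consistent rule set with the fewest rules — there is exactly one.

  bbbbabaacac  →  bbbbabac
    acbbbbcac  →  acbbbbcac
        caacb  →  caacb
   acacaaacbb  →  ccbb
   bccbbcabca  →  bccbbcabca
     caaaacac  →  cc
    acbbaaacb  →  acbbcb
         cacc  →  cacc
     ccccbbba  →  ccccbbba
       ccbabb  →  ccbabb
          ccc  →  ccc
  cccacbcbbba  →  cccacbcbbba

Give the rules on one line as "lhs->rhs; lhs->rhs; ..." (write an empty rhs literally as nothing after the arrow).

  | bbbbabaacac => bbbbabac
  | acbbbbcac
  | caacb
  | acacaaacbb => caaacbb => ccbb

aaa->; aca->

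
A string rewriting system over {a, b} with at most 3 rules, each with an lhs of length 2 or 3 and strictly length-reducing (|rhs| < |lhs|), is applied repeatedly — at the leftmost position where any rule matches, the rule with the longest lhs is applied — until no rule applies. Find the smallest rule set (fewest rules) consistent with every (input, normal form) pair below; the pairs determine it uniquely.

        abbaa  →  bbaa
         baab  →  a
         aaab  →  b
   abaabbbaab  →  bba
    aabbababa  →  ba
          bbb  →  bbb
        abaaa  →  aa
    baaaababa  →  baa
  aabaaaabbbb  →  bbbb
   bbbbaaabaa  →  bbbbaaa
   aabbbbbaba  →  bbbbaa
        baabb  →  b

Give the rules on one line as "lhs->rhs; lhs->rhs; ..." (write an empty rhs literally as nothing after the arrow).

  | abbaa => bbaa
  | baab => bab => a
  | aaab => aab => ab => b
  | abaabbbaab => abbbaab => bbbaab => bbbab => bba

ab->b; aba->; bab->a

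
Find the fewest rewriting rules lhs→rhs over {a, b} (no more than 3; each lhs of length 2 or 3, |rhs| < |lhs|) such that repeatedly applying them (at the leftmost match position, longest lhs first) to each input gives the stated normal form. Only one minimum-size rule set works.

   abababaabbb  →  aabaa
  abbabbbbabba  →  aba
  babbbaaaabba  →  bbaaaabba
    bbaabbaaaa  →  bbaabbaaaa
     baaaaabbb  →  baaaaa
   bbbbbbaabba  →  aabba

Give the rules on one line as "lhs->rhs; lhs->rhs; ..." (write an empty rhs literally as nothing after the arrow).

bab->; bbb->

  | abababaabbb => aabaabbb => aabaa
  | abbabbbbabba => abbbbabba => ababba => aba
  | babbbaaaabba => bbaaaabba
  | bbaabbaaaa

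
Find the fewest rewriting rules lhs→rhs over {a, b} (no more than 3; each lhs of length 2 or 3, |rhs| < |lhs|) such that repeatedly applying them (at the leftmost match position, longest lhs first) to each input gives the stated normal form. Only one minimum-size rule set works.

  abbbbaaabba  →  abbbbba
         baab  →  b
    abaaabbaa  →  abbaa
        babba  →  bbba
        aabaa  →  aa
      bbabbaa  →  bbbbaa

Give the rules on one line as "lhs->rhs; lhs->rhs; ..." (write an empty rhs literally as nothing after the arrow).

aab->; bab->bb

  | abbbbaaabba => abbbbaba => abbbbba
  | baab => b
  | abaaabbaa => ababaa => abbaa
  | babba => bbba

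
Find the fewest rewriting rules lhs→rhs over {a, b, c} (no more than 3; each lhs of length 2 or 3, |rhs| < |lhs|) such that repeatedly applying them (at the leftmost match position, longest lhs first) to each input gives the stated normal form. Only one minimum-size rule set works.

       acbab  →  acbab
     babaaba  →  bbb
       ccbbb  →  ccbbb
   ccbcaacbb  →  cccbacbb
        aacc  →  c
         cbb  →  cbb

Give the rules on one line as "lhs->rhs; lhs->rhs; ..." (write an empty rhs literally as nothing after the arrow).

aac->; aba->b; bca->cb

  | acbab
  | babaaba => bbaba => bbb
  | ccbbb
  | ccbcaacbb => cccbacbb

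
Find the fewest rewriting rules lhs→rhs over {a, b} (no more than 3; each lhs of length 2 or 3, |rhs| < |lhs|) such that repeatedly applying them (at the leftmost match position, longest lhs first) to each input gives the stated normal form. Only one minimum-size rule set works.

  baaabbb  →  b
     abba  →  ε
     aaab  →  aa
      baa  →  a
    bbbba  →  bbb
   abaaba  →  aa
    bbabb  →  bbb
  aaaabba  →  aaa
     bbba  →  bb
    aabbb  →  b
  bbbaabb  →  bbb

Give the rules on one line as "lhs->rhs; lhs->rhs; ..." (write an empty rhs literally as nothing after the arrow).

  | baaabbb => aabbb => abb => b
  | abba => ba => ε
  | aaab => aa
  | baa => a

ab->; ba->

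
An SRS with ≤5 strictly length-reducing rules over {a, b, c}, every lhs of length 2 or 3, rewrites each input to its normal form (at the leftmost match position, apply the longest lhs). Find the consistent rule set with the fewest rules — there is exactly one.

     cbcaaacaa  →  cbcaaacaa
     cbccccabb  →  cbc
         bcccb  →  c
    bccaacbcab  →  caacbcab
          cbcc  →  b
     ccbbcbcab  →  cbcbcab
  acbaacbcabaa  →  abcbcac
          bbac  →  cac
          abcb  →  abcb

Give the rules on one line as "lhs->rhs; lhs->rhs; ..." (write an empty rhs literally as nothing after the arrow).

abb->bc; baa->c; bb->c; cc->b

  | cbcaaacaa
  | cbccccabb => cbbccabb => ccccabb => bccabb => bbabb => cabb => cbc
  | bcccb => bbcb => ccb => bb => c
  | bccaacbcab => bbaacbcab => caacbcab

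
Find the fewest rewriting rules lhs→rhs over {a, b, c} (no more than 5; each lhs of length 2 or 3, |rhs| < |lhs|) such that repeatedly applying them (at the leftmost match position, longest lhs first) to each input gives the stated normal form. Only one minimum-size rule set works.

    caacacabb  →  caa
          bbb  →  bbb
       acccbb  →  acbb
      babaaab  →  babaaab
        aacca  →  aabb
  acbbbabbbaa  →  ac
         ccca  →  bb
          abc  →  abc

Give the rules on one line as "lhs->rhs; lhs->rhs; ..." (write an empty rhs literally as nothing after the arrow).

  | caacacabb => caacab => caa
  | bbb
  | acccbb => accbb => acbb
  | babaaab

bba->; cab->; cc->c; cca->bb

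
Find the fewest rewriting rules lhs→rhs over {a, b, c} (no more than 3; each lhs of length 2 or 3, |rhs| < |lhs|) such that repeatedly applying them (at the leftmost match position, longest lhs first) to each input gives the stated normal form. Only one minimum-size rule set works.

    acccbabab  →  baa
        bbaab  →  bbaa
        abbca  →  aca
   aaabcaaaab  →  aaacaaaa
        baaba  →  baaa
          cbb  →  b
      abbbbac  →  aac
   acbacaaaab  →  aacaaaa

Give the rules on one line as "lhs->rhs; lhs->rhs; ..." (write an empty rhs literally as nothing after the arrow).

ab->a; acc->b; cb->

  | acccbabab => bcbabab => babab => baab => baa
  | bbaab => bbaa
  | abbca => abca => aca
  | aaabcaaaab => aaacaaaab => aaacaaaa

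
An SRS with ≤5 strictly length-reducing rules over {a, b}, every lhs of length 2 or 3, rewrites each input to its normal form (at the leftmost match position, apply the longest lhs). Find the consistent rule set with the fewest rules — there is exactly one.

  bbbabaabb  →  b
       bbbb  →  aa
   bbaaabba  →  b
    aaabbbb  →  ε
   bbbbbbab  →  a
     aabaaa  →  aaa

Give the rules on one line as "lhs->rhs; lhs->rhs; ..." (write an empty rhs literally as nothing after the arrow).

aab->; ba->b; bb->a; bba->

  | bbbabaabb => ababaabb => abbaabb => aabb => b
  | bbbb => abb => aa
  | bbaaabba => aabba => ba => b
  | aaabbbb => abbb => aab => ε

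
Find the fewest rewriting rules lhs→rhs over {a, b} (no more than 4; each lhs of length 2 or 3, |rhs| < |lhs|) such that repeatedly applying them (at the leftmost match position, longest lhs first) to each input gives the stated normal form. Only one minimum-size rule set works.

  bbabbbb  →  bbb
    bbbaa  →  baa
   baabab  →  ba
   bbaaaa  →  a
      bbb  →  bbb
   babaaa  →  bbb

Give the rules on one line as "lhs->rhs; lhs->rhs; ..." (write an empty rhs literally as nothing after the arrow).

  | bbabbbb => abbbb => bbb
  | bbbaa => baa
  | baabab => baab => ba
  | bbaaaa => aaaa => bba => a

aaa->bb; ab->; bba->a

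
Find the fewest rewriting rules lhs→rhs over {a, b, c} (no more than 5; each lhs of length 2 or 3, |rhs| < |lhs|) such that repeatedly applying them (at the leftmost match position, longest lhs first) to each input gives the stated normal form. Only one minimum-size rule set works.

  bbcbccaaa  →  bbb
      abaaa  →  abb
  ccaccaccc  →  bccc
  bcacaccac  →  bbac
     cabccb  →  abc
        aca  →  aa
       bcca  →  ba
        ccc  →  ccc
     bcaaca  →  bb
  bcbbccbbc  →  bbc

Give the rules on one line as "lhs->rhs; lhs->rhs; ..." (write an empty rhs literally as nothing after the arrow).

aaa->b; acc->aa; ca->a; cb->

  | bbcbccaaa => bbccaaa => bbcaaa => bbaaa => bbb
  | abaaa => abb
  | ccaccaccc => caccaccc => accaccc => aaaccc => bccc
  | bcacaccac => bacaccac => baaccac => baaaac => bbac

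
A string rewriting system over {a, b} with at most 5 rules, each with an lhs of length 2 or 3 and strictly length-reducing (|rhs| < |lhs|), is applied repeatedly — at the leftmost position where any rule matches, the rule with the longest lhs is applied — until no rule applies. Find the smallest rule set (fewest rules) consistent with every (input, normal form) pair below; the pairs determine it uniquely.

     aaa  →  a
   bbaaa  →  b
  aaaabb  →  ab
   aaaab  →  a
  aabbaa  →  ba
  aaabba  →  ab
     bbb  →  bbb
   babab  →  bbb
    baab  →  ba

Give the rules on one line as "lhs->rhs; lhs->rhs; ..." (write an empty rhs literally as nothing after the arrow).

aa->; aab->a; aba->b; bba->b

  | aaa => a
  | bbaaa => baa => b
  | aaaabb => aabb => ab
  | aaaab => aab => a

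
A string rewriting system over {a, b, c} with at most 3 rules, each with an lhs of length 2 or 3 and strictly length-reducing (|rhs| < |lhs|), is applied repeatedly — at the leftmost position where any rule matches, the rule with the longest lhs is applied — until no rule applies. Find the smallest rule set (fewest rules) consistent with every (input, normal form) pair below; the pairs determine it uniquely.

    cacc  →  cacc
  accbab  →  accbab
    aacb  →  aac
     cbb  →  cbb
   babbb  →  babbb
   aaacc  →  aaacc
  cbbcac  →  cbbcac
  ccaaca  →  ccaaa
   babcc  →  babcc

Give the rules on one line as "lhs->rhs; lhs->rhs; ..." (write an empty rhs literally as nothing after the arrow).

  | cacc
  | accbab
  | aacb => aac
  | cbb

aca->aa; acb->ac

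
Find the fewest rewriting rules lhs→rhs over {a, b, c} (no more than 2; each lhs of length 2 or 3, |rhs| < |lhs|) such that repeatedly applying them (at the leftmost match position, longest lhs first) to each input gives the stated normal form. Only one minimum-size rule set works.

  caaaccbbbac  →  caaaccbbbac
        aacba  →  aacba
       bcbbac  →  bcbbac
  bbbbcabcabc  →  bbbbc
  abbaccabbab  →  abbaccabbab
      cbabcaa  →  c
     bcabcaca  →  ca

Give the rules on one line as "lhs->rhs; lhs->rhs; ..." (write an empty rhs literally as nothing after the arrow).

baa->; bca->

  | caaaccbbbac
  | aacba
  | bcbbac
  | bbbbcabcabc => bbbbcabc => bbbbc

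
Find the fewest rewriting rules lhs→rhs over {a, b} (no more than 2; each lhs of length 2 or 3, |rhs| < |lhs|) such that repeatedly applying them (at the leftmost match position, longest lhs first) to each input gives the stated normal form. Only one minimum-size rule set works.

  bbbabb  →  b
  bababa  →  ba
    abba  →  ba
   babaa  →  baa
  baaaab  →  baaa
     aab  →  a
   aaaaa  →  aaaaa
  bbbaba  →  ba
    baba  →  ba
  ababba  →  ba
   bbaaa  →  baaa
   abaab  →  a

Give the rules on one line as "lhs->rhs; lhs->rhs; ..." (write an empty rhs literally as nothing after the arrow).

  | bbbabb => bbabb => babb => bb => b
  | bababa => baba => ba
  | abba => ba
  | babaa => baa

ab->; bb->b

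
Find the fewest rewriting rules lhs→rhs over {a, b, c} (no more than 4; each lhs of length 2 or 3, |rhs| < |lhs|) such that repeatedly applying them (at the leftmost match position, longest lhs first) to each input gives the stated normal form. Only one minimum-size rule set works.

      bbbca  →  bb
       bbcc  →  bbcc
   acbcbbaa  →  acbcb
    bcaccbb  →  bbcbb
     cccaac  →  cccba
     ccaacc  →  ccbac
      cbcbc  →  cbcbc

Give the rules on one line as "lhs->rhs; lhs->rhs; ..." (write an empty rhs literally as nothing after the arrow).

aa->b; aac->ba; bbb->aa; cac->b

  | bbbca => aaca => baa => bb
  | bbcc
  | acbcbbaa => acbcbbb => acbcaa => acbcb
  | bcaccbb => bbcbb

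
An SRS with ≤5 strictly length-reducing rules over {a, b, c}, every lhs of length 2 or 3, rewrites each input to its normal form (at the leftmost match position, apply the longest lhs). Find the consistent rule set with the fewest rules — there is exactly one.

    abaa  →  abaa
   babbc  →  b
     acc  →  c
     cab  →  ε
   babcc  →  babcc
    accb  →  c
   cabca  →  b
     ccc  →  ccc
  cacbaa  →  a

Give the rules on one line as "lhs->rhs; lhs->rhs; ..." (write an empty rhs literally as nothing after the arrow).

ac->; bb->; ca->b; cb->c

  | abaa
  | babbc => bac => b
  | acc => c
  | cab => bb => ε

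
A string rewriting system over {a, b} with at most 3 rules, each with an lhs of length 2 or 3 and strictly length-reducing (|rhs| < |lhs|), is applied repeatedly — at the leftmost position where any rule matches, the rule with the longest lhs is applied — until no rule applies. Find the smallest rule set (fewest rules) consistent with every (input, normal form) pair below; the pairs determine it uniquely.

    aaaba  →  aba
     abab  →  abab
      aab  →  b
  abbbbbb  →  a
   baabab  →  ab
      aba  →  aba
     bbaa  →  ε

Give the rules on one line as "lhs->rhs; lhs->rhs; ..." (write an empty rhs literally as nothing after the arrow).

aa->; bb->

  | aaaba => aba
  | abab
  | aab => b
  | abbbbbb => abbbb => abb => a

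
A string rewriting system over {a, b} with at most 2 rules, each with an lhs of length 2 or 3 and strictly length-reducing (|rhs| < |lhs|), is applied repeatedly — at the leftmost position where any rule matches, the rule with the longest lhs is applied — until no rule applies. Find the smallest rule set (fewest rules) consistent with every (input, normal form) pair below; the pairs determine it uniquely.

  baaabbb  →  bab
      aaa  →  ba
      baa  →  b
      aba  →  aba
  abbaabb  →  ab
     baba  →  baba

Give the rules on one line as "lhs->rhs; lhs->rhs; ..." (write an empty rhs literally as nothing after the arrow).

  | baaabbb => bbabbb => babbb => babb => bab
  | aaa => ba
  | baa => bb => b
  | aba

aa->b; bb->b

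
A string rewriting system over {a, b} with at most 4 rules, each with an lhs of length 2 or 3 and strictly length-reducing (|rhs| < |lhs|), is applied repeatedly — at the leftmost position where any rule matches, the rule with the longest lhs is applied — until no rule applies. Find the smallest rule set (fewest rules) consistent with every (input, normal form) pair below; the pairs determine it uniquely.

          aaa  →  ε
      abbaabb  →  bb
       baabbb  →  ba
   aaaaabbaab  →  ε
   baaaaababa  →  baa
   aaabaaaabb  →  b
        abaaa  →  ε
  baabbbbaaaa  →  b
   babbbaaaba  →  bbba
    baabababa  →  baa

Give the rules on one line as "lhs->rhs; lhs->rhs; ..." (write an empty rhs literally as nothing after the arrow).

  | aaa => ε
  | abbaabb => aaabb => bb
  | baabbb => baab => ba
  | aaaaabbaab => aabbaab => aaaab => ab => ε

aaa->; ab->; abb->a; bab->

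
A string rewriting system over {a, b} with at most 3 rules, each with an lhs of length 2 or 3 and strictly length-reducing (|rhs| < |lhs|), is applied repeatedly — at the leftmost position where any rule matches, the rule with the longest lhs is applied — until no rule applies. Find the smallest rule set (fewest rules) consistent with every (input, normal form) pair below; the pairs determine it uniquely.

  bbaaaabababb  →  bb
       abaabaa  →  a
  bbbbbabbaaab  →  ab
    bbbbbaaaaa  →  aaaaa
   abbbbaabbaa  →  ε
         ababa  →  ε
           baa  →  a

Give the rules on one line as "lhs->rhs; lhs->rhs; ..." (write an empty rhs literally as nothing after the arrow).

  | bbaaaabababb => baaabababb => aabababb => ababb => bb
  | abaabaa => abaa => a
  | bbbbbabbaaab => abbbabbaaab => aababbaaab => abbaaab => abaab => ab
  | bbbbbaaaaa => abbbaaaaa => aabaaaaa => aaaaa

aba->; ba->; bbb->ab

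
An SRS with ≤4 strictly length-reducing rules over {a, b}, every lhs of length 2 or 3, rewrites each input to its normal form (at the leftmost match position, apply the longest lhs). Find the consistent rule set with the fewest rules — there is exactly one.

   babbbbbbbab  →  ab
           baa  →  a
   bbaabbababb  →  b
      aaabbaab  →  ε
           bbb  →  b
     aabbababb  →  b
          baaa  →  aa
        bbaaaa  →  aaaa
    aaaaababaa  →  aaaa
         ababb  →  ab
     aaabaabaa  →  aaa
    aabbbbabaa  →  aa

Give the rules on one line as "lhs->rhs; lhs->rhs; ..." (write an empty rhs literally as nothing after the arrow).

  | babbbbbbbab => bbbbbbbab => bbbbbbab => bbbbbab => bbbbab => bbbab => bbab => ab
  | baa => a
  | bbaabbababb => aabbababb => bababb => babb => bb => b
  | aaabbaab => abaab => aab => ε

aab->; ba->; bb->b; bba->a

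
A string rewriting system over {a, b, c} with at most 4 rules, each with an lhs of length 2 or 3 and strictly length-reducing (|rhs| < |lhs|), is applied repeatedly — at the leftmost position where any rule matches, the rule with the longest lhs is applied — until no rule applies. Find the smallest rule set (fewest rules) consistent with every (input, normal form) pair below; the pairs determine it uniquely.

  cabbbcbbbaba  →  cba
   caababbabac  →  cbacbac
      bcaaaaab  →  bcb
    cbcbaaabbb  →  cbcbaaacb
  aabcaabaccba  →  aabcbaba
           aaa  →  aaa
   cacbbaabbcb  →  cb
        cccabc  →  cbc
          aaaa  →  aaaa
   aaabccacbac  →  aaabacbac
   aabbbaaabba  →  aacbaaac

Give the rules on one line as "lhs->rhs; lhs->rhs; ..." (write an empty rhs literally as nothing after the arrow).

  | cabbbcbbbaba => cbbbcbbbaba => ccbcbbbaba => bcbbbaba => bccbaba => bbaba => caba => cba
  | caababbabac => cababbabac => cbabbabac => cbacabac => cbacbac
  | bcaaaaab => bcaaaab => bcaaab => bcaab => bcab => bcb
  | cbcbaaabbb => cbcbaaacb

bb->c; ca->c; cc->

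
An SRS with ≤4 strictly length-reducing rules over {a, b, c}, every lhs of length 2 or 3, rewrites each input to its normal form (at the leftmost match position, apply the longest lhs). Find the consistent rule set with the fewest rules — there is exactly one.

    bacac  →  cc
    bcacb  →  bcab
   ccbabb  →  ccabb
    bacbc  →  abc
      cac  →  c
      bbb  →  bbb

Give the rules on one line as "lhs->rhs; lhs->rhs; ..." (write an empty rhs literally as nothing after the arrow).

  | bacac => acac => cc
  | bcacb => bcab
  | ccbabb => ccabb
  | bacbc => acbc => abc

ac->; aca->c; acb->ab; ba->a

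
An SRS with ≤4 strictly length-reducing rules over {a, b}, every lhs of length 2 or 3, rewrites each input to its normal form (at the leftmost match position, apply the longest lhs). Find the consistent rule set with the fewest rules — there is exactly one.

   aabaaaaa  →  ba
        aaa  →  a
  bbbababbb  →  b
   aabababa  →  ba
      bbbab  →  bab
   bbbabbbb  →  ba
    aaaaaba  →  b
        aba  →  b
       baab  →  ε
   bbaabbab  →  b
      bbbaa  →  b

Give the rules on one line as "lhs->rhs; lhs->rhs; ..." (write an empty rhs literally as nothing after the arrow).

  | aabaaaaa => baaaaa => baaa => ba
  | aaa => a
  | bbbababbb => bababbb => bbbbb => bbb => b
  | aabababa => bababa => bbba => ba

aa->; aba->b; bb->; bba->bb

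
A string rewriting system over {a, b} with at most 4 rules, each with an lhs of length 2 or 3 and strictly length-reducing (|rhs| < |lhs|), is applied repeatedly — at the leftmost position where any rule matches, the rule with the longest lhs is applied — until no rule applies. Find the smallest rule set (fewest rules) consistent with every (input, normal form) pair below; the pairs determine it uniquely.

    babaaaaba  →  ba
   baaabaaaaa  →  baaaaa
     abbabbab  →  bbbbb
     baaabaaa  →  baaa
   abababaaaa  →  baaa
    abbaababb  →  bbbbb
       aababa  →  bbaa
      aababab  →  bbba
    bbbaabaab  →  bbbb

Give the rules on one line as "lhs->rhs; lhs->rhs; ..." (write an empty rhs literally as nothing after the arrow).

aab->ba; ab->b; aba->

  | babaaaaba => baaaba => babaa => ba
  | baaabaaaaa => babaaaaaa => baaaaa
  | abbabbab => bbabbab => bbbbab => bbbbb
  | baaabaaa => babaaaa => baaa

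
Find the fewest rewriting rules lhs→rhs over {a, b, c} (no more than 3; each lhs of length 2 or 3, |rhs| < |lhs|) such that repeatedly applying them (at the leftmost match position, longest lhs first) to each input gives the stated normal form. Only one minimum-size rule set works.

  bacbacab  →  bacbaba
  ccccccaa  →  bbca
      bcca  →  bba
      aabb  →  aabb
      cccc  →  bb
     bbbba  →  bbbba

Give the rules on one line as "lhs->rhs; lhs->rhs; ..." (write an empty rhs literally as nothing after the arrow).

baa->ca; cab->ba; cc->b

  | bacbacab => bacbaba
  | ccccccaa => bccccaa => bbccaa => bbbaa => bbca
  | bcca => bba
  | aabb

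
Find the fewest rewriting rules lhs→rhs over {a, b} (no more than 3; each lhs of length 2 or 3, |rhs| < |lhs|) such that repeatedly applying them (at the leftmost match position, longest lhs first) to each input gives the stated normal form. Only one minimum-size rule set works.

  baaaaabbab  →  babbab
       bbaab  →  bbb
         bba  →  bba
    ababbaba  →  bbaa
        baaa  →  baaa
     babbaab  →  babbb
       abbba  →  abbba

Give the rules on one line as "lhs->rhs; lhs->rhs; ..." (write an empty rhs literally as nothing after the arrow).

aab->b; aba->aa

  | baaaaabbab => baaabbab => babbab
  | bbaab => bbb
  | bba
  | ababbaba => aabbaba => bbaba => bbaa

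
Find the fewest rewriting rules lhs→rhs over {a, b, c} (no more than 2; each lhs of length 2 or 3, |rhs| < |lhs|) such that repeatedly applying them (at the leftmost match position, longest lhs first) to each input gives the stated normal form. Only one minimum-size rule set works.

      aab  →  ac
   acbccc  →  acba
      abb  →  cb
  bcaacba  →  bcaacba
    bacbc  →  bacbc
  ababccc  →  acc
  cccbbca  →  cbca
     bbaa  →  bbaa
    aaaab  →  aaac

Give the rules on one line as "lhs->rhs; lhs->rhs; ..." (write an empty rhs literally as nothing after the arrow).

  | aab => ac
  | acbccc => acba
  | abb => cb
  | bcaacba

ab->c; ccc->a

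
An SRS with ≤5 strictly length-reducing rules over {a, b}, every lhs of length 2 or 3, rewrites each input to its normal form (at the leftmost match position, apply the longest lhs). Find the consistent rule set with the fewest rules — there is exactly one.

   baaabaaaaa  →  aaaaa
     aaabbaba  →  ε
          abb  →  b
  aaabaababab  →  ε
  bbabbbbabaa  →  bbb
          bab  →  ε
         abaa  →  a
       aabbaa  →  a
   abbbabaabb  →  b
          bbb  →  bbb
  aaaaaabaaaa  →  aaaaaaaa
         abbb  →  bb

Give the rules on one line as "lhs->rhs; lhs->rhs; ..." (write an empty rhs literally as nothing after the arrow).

  | baaabaaaaa => baabaaaaa => babaaaaa => aaaaa
  | aaabbaba => aababa => aba => ε
  | abb => b
  | aaabaababab => aaababab => aabab => ab => ε

ab->; aba->; ba->b; bab->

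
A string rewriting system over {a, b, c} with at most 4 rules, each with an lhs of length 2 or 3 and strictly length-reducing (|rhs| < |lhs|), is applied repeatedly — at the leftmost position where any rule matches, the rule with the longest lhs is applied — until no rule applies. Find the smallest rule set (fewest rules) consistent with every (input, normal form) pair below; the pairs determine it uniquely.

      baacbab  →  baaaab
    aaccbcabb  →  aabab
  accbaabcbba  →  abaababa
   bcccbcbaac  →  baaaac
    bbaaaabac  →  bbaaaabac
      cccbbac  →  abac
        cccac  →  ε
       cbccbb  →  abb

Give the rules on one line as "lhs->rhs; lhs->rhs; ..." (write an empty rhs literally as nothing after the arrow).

  | baacbab => baaaab
  | aaccbcabb => aabcabb => aabcbb => aabab
  | accbaabcbba => abaabcbba => abaababa
  | bcccbcbaac => bcbcbaac => bacbaac => baaaac

ca->c; cb->a; cc->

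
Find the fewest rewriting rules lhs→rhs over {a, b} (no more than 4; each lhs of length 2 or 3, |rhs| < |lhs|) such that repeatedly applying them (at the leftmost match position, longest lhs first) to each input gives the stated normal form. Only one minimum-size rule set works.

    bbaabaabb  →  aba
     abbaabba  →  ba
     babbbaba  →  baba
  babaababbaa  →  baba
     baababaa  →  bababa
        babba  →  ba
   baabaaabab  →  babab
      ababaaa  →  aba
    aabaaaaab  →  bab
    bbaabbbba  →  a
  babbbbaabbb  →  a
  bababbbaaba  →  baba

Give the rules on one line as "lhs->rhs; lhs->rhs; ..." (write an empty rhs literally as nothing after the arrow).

aa->a; aaa->ba; bb->; bbb->bb

  | bbaabaabb => aabaabb => abaabb => ababb => aba
  | abbaabba => aaabba => babba => baa => ba
  | babbbaba => babbaba => baaba => baba
  | babaababbaa => babababbaa => bababaaa => bababba => babaa => baba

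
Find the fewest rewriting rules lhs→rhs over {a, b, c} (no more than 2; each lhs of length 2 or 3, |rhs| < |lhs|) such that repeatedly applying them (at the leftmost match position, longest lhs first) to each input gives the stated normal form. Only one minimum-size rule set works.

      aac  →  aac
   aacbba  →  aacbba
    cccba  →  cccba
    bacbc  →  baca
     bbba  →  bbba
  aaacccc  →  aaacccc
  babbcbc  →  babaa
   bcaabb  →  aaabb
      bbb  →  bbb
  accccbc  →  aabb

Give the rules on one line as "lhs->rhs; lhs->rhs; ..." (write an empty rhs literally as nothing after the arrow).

  | aac
  | aacbba
  | cccba
  | bacbc => baca

bc->a; cca->ab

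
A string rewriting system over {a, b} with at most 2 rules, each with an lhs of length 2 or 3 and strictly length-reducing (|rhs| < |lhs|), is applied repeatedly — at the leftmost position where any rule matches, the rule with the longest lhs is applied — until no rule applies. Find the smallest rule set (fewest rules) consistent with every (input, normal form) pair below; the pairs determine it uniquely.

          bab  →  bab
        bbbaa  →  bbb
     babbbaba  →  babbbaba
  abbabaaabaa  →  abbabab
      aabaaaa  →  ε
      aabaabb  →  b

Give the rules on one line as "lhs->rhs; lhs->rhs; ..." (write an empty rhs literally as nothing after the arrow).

aa->; aab->

  | bab
  | bbbaa => bbb
  | babbbaba
  | abbabaaabaa => abbababaa => abbabab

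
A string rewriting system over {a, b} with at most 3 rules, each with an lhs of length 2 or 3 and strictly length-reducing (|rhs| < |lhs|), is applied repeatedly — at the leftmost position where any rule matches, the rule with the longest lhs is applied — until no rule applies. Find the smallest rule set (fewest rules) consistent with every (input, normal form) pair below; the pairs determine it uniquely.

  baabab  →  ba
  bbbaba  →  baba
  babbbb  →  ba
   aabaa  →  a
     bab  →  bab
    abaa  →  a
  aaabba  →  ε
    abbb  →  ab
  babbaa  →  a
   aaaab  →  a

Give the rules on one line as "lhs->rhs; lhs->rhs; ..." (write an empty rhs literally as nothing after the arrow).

  | baabab => bbaab => aab => ba
  | bbbaba => baba
  | babbbb => babb => ba
  | aabaa => baaa => bba => a

aa->b; aab->ba; bb->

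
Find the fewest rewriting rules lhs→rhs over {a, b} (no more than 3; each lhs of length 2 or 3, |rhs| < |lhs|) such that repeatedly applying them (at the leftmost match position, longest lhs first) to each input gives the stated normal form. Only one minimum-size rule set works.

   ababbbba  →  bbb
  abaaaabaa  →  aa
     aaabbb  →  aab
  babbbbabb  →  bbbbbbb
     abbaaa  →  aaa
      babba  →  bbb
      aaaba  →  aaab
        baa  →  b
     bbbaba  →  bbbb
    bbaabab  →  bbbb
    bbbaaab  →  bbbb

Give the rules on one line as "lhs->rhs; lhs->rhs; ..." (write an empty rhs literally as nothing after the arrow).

  | ababbbba => abbbbba => bbba => bbb
  | abaaaabaa => abaaabaa => abaabaa => ababaa => abbaa => aa
  | aaabbb => aab
  | babbbbabb => bbbbbabb => bbbbbbb

abb->; ba->b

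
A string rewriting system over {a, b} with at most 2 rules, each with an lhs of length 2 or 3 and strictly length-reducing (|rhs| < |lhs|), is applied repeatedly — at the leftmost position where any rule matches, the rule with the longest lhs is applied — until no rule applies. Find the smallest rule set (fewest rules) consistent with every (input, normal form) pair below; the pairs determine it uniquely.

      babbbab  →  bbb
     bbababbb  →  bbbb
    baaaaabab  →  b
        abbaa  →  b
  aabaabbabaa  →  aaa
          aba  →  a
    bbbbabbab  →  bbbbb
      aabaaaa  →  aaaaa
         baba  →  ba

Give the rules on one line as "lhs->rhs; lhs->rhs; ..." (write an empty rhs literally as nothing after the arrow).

  | babbbab => bbbab => bbb
  | bbababbb => bbabbb => bbbb
  | baaaaabab => baaabab => babab => bab => b
  | abbaa => baa => b

ab->; baa->b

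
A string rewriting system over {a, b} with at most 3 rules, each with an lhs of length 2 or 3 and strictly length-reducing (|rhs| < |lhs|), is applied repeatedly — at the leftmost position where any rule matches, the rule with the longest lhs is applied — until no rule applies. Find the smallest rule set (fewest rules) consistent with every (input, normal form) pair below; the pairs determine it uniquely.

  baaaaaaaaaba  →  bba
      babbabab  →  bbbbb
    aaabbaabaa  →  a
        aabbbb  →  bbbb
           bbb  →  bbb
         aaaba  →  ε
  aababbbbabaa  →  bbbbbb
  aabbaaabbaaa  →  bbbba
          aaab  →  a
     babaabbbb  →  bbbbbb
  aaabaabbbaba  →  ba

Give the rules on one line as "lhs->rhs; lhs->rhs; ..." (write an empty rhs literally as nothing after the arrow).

  | baaaaaaaaaba => baaaaaaaba => baaaaaba => baaaba => baba => bba
  | babbabab => bbbabab => bbbbab => bbbbb
  | aaabbaabaa => abbaabaa => abaabaa => aaabaa => abaa => aaa => a
  | aabbbb => bbbb

aa->; ab->a; bab->bb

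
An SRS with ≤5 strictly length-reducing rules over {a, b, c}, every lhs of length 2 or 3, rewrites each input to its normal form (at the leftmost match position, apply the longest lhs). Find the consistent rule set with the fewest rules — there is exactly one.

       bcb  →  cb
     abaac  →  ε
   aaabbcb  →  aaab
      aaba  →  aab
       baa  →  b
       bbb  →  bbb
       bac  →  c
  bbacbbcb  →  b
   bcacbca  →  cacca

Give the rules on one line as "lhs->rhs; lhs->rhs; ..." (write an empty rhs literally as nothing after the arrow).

abc->; ba->b; bbc->; bc->c

  | bcb => cb
  | abaac => abac => abc => ε
  | aaabbcb => aaab
  | aaba => aab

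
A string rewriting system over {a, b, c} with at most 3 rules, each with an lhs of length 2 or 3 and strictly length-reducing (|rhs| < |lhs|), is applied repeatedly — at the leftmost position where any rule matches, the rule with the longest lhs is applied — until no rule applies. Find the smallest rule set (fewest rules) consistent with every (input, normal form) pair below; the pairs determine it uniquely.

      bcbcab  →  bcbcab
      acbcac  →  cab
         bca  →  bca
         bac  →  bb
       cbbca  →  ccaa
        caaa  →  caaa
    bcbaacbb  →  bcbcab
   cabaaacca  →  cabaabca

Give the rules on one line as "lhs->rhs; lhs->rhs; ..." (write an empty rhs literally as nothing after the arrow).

  | bcbcab
  | acbcac => bbcac => caac => cab
  | bca
  | bac => bb

abb->ca; ac->b; bbc->ca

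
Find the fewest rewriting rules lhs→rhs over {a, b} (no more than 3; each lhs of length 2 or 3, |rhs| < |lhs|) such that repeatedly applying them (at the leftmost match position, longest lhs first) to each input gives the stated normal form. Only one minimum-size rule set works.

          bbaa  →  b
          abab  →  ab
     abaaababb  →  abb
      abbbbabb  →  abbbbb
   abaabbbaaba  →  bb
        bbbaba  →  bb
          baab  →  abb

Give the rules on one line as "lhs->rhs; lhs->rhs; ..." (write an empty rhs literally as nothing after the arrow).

  | bbaa => bab => b
  | abab => ab
  | abaaababb => aabababb => ababb => abb
  | abbbbabb => abbbbb

aab->; ba->; baa->ab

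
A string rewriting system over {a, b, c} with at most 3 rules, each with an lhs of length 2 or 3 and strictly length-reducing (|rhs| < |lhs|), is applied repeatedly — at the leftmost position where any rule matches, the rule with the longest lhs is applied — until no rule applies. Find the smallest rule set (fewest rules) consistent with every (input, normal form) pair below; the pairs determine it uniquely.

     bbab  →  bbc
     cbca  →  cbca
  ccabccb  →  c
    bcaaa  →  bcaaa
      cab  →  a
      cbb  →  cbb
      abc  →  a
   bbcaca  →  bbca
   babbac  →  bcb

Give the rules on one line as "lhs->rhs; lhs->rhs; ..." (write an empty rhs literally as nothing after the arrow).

ab->c; ac->; cc->a

  | bbab => bbc
  | cbca
  | ccabccb => aabccb => acccb => ccb => ab => c
  | bcaaa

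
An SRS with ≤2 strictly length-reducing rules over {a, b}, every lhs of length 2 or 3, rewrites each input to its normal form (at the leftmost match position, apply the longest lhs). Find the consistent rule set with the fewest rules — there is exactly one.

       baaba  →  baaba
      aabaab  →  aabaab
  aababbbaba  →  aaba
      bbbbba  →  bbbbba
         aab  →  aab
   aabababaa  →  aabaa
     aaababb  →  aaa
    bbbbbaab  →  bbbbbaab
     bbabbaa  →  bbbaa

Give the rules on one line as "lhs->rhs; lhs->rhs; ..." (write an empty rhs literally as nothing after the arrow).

abb->a; bab->b

  | baaba
  | aabaab
  | aababbbaba => aabbbaba => aababa => aaba
  | bbbbba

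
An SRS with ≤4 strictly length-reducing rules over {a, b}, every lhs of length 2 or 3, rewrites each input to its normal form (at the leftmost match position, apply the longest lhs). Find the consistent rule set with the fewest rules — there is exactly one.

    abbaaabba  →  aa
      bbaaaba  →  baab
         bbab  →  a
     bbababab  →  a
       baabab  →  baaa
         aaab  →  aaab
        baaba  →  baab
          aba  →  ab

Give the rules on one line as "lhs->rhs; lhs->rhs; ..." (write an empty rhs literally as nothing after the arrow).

aba->ab; bb->a; bba->b; bbb->

  | abbaaabba => abaabba => ababba => abbba => aa
  | bbaaaba => baaba => baab
  | bbab => bb => a
  | bbababab => bbabab => bbab => bb => a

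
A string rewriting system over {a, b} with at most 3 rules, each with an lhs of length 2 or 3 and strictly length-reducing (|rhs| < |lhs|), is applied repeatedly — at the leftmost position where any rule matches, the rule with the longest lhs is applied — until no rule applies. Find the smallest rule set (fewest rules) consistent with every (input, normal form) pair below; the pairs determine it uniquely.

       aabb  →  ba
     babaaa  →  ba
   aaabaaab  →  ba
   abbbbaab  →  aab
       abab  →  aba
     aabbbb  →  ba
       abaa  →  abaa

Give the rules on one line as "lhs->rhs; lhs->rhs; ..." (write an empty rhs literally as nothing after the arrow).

aaa->ba; bab->ba; bb->a

  | aabb => aaa => ba
  | babaaa => baaaa => bbaa => aaa => ba
  | aaabaaab => babaaab => baaaab => bbaab => aaab => bab => ba
  | abbbbaab => aabbaab => aaaaab => baaab => bbab => aab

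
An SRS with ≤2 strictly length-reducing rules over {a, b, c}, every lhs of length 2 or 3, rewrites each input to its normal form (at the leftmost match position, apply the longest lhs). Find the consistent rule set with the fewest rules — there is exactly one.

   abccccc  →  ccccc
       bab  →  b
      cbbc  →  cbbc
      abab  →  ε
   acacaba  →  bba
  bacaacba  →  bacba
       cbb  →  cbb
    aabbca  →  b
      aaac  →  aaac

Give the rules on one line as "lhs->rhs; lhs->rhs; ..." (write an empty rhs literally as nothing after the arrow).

ab->; ca->b

  | abccccc => ccccc
  | bab => b
  | cbbc
  | abab => ab => ε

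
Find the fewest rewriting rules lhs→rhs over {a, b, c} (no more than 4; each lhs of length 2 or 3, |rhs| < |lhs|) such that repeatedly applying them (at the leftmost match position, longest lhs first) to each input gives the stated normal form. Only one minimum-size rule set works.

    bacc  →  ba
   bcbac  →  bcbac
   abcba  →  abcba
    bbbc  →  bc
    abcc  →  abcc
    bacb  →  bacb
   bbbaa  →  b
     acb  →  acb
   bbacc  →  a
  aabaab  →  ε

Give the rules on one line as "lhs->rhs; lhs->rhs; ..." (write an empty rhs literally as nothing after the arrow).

  | bacc => ba
  | bcbac
  | abcba
  | bbbc => bc

aa->; acc->a; bb->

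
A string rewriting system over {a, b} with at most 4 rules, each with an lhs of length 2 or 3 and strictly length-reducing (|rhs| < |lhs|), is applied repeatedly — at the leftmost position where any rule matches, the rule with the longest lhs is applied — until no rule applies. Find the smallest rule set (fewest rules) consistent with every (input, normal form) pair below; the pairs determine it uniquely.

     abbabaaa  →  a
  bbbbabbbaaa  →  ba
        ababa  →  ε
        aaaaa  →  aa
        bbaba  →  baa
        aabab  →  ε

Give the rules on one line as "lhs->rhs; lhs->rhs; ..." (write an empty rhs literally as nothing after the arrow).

  | abbabaaa => babaaa => aaaa => a
  | bbbbabbbaaa => bbbabbaaa => bbabaaa => baaaa => ba
  | ababa => aaa => ε
  | aaaaa => aa

aaa->; abb->b; bab->a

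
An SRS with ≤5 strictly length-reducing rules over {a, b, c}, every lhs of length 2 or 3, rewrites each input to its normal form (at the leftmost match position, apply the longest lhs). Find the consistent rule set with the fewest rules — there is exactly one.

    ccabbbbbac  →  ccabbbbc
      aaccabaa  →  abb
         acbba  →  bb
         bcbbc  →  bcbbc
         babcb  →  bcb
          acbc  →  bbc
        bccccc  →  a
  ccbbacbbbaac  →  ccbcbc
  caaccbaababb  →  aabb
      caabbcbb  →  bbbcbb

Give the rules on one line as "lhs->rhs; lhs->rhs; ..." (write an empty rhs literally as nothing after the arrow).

  | ccabbbbbac => ccabbbbc
  | aaccabaa => abcabaa => abcaa => abb
  | acbba => bbba => bb
  | bcbbc

ac->b; ba->; bcc->a; caa->b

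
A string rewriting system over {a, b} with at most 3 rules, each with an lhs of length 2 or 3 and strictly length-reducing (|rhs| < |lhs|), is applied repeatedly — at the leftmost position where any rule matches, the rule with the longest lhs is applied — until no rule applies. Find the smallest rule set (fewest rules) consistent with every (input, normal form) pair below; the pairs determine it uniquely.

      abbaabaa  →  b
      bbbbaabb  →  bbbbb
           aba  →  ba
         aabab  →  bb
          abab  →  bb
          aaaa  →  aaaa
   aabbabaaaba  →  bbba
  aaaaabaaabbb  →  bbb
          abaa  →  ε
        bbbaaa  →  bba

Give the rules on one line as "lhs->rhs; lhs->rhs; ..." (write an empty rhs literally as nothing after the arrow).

  | abbaabaa => bbaabaa => bbaa => b
  | bbbbaabb => bbbbb
  | aba => ba
  | aabab => abab => bab => bb

ab->b; baa->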